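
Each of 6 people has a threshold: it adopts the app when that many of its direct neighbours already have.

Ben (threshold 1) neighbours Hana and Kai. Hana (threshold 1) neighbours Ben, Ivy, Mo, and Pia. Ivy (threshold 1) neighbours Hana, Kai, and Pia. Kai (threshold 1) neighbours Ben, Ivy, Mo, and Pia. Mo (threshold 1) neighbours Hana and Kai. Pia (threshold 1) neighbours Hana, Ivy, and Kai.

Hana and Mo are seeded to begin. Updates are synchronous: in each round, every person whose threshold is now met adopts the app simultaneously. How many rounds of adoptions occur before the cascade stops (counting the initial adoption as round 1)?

2

Round 1 — Hana, Mo adopt the app (initial).
Round 2 — checking thresholds:
  Ben: 1 of 2 neighbours ≥ 1, adopts the app.
  Ivy: 1 of 3 neighbours ≥ 1, adopts the app.
  Kai: 1 of 4 neighbours ≥ 1, adopts the app.
  Pia: 1 of 3 neighbours ≥ 1, adopts the app.
Round 3 — no new adoptions; cascade stops.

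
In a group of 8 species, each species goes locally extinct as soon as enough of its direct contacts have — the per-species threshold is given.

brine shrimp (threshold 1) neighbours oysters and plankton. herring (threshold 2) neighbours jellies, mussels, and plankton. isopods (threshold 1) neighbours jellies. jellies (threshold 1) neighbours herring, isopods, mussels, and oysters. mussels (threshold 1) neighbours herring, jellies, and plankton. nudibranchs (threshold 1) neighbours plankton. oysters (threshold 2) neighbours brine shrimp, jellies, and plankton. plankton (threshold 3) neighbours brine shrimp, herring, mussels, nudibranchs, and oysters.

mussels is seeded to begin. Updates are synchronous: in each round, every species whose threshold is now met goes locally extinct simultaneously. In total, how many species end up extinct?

Round 1 — mussels goes locally extinct (initial).
Round 2 — checking thresholds:
  herring: 1 of 3 neighbours < 2, not yet.
  jellies: 1 of 4 neighbours ≥ 1, goes locally extinct.
  plankton: 1 of 5 neighbours < 3, not yet.
Round 3 — checking thresholds:
  herring: 2 of 3 neighbours ≥ 2, goes locally extinct.
  isopods: 1 of 1 neighbours ≥ 1, goes locally extinct.
  oysters: 1 of 3 neighbours < 2, not yet.
  plankton: 1 of 5 neighbours < 3, not yet.
Round 4 — no new extinctions; cascade stops.

4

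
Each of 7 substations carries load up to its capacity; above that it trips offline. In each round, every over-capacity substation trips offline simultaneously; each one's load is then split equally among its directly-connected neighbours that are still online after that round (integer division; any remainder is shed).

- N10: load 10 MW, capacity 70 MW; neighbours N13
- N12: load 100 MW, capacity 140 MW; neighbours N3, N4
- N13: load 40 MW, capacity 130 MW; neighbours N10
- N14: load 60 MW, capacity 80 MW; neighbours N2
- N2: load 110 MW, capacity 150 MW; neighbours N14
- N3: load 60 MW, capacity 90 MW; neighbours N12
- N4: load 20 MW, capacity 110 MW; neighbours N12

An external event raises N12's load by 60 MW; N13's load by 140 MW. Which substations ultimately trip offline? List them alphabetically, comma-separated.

Round 1 — N12 at 160 > 140; N13 at 180 > 130. N12, N13 trip offline.
  N12 sheds 160 MW to N3, N4: 80 each.
    N3: 60+80 = 140 > 90
    N4: 20+80 = 100 ≤ 110
  N13 sheds 180 MW to N10: 180 each.
    N10: 10+180 = 190 > 70
Round 2 — N10, N3 trip offline.
  N10 sheds 190 MW: no online neighbours, lost.
  N3 sheds 140 MW: no online neighbours, lost.
No further trips.

N10, N12, N13, N3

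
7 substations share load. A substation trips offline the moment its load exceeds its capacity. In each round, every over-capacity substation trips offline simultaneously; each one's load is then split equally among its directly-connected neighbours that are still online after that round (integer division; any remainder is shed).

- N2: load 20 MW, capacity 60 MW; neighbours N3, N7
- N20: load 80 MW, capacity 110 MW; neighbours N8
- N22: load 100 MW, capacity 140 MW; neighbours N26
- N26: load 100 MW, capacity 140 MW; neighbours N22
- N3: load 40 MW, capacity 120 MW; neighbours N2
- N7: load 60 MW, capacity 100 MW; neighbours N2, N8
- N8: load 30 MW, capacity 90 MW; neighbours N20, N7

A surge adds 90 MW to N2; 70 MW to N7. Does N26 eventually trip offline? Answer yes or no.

no

Round 1 — N2 at 110 > 60; N7 at 130 > 100. N2, N7 trip offline.
  N2 sheds 110 MW to N3: 110 each.
    N3: 40+110 = 150 > 120
  N7 sheds 130 MW to N8: 130 each.
    N8: 30+130 = 160 > 90
Round 2 — N3, N8 trip offline.
  N3 sheds 150 MW: no online neighbours, lost.
  N8 sheds 160 MW to N20: 160 each.
    N20: 80+160 = 240 > 110
Round 3 — N20 trips offline.
  N20 sheds 240 MW: no online neighbours, lost.
No further trips.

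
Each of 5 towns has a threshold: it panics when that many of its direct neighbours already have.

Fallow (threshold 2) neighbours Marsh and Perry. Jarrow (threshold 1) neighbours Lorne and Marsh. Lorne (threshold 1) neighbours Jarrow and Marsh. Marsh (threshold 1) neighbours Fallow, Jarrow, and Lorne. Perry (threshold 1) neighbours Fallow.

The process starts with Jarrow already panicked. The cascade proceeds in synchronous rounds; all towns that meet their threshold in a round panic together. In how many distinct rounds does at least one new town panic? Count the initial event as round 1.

2

Round 1 — Jarrow panics (initial).
Round 2 — checking thresholds:
  Lorne: 1 of 2 neighbours ≥ 1, panics.
  Marsh: 1 of 3 neighbours ≥ 1, panics.
Round 3 — no new panics; cascade stops.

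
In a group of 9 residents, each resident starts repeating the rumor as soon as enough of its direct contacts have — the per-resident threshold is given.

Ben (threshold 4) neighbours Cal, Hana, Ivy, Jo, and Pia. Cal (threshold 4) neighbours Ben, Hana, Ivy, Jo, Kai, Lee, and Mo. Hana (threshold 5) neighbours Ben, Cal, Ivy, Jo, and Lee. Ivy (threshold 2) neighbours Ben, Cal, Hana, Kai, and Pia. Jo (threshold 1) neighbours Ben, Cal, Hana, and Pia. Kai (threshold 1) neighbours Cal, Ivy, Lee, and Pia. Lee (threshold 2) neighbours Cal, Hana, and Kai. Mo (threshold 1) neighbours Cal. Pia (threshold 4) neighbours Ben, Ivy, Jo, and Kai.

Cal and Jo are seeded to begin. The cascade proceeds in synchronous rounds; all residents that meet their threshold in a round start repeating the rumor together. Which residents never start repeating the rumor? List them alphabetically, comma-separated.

Round 1 — Cal, Jo start repeating the rumor (initial).
Round 2 — checking thresholds:
  Ben: 2 of 5 neighbours < 4, below threshold.
  Hana: 2 of 5 neighbours < 5, below threshold.
  Ivy: 1 of 5 neighbours < 2, below threshold.
  Kai: 1 of 4 neighbours ≥ 1, starts repeating the rumor.
  Lee: 1 of 3 neighbours < 2, below threshold.
  Mo: 1 of 1 neighbours ≥ 1, starts repeating the rumor.
  Pia: 1 of 4 neighbours < 4, below threshold.
Round 3 — checking thresholds:
  Ben: 2 of 5 neighbours < 4, below threshold.
  Hana: 2 of 5 neighbours < 5, below threshold.
  Ivy: 2 of 5 neighbours ≥ 2, starts repeating the rumor.
  Lee: 2 of 3 neighbours ≥ 2, starts repeating the rumor.
  Pia: 2 of 4 neighbours < 4, below threshold.
Round 4 — no new spreads; cascade stops.

Ben, Hana, Pia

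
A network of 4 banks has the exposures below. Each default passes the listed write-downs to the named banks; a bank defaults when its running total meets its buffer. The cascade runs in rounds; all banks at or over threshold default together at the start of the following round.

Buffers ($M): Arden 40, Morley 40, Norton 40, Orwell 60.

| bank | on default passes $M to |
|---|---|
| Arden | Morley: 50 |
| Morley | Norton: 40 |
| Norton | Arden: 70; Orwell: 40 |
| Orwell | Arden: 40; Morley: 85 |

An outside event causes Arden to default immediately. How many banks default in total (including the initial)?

3

Round 1 — Arden defaults (initial).
  Morley: +50 → 50 ≥ 40
Round 2 — Morley defaults.
  Norton: +40 → 40 ≥ 40
Round 3 — Norton defaults.
  Orwell: +40 → 40 < 60
No further defaults.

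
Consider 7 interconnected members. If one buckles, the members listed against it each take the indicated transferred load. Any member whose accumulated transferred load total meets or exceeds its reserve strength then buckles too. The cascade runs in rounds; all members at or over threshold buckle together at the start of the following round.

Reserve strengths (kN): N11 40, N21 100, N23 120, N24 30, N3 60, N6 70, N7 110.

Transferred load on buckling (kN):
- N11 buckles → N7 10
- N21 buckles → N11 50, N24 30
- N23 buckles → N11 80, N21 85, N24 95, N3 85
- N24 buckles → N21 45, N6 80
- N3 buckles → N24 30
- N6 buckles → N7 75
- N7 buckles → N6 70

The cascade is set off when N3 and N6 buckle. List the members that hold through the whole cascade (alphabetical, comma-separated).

N11, N21, N23, N7

Round 1 — N3, N6 buckle (initial).
  N24: +30 → 30 ≥ 30
  N7: +75 → 75 < 110
Round 2 — N24 buckles.
  N21: +45 → 45 < 100
No further bucklings.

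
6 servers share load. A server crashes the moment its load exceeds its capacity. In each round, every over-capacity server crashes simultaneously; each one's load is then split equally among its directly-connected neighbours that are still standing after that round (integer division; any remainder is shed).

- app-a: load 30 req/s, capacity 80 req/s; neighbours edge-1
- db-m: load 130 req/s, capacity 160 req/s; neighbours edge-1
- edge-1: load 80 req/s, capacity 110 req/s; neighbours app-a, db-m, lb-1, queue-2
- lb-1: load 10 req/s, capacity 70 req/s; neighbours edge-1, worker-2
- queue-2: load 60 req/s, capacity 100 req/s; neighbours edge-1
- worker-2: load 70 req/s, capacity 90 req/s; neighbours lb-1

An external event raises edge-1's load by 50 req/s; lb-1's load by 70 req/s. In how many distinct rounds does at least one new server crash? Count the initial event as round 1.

Round 1 — edge-1 at 130 > 110; lb-1 at 80 > 70. edge-1, lb-1 crash.
  edge-1 sheds 130 req/s to app-a, db-m, queue-2: 43 each (1 lost).
    app-a: 30+43 = 73 ≤ 80
    db-m: 130+43 = 173 > 160
    queue-2: 60+43 = 103 > 100
  lb-1 sheds 80 req/s to worker-2: 80 each.
    worker-2: 70+80 = 150 > 90
Round 2 — db-m, queue-2, worker-2 crash.
  db-m sheds 173 req/s: no online neighbours, lost.
  queue-2 sheds 103 req/s: no online neighbours, lost.
  worker-2 sheds 150 req/s: no online neighbours, lost.
No further crashes.

2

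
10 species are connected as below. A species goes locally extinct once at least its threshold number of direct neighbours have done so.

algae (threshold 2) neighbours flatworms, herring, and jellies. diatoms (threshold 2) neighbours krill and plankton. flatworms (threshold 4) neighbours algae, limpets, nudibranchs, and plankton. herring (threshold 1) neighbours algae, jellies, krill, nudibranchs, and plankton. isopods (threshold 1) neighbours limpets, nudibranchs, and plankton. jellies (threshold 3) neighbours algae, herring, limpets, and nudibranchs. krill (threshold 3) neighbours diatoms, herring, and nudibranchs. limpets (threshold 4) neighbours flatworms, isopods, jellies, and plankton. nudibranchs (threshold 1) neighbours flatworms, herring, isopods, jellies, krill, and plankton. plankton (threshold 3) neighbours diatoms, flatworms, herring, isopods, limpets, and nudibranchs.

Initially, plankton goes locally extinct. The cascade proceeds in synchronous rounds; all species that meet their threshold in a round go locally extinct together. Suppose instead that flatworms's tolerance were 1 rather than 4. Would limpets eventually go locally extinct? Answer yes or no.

yes

With flatworms's tolerance at 1:
Round 1 — plankton goes locally extinct (initial).
Round 2 — checking thresholds:
  diatoms: 1 of 2 neighbours < 2, below threshold.
  flatworms: 1 of 4 neighbours ≥ 1, goes locally extinct.
  herring: 1 of 5 neighbours ≥ 1, goes locally extinct.
  isopods: 1 of 3 neighbours ≥ 1, goes locally extinct.
  limpets: 1 of 4 neighbours < 4, below threshold.
  nudibranchs: 1 of 6 neighbours ≥ 1, goes locally extinct.
Round 3 — checking thresholds:
  algae: 2 of 3 neighbours ≥ 2, goes locally extinct.
  diatoms: 1 of 2 neighbours < 2, below threshold.
  jellies: 2 of 4 neighbours < 3, below threshold.
  krill: 2 of 3 neighbours < 3, below threshold.
  limpets: 3 of 4 neighbours < 4, below threshold.
Round 4 — checking thresholds:
  diatoms: 1 of 2 neighbours < 2, below threshold.
  jellies: 3 of 4 neighbours ≥ 3, goes locally extinct.
  krill: 2 of 3 neighbours < 3, below threshold.
  limpets: 3 of 4 neighbours < 4, below threshold.
Round 5 — checking thresholds:
  diatoms: 1 of 2 neighbours < 2, below threshold.
  krill: 2 of 3 neighbours < 3, below threshold.
  limpets: 4 of 4 neighbours ≥ 4, goes locally extinct.
Round 6 — no new extinctions; cascade stops.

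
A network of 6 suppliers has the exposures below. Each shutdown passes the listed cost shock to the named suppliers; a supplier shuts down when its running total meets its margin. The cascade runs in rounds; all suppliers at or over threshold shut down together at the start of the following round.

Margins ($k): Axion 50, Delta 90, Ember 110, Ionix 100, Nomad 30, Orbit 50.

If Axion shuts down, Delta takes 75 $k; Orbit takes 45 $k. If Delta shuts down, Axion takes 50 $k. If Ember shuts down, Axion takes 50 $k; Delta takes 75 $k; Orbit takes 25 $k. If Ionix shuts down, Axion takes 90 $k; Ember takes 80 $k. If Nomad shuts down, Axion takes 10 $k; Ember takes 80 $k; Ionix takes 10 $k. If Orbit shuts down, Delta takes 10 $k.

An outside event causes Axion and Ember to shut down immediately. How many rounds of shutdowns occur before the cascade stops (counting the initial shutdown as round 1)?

Round 1 — Axion, Ember shut down (initial).
  Delta: +75+75 → 150 ≥ 90
  Orbit: +45+25 → 70 ≥ 50
Round 2 — Delta, Orbit shut down.
No further shutdowns.

2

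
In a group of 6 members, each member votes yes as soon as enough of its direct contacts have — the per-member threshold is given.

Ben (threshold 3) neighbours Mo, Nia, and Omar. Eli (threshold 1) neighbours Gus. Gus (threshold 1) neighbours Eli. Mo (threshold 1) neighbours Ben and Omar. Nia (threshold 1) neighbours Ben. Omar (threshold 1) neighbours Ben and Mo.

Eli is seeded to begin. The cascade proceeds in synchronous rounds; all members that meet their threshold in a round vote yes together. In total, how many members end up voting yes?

2

Round 1 — Eli votes yes (initial).
Round 2 — checking thresholds:
  Gus: 1 of 1 neighbours ≥ 1, votes yes.
Round 3 — no new yes votes; cascade stops.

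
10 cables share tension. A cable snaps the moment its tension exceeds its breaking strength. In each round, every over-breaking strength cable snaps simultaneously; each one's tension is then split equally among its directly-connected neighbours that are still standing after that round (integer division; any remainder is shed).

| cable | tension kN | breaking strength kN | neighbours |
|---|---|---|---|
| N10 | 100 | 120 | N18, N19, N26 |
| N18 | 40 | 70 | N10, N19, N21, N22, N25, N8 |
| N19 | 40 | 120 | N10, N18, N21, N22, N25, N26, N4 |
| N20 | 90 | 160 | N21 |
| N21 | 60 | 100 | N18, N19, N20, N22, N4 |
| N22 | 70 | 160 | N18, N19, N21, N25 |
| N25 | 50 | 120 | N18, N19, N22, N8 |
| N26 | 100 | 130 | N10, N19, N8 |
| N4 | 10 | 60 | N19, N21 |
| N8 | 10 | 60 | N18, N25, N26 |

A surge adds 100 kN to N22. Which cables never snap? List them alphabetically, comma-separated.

Round 1 — N22 at 170 > 160. N22 snaps.
  N22 sheds 170 kN to N18, N19, N21, N25: 42 each (2 lost).
    N18: 40+42 = 82 > 70
    N19: 40+42 = 82 ≤ 120
    N21: 60+42 = 102 > 100
    N25: 50+42 = 92 ≤ 120
Round 2 — N18, N21 snap.
  N18 sheds 82 kN to N10, N19, N25, N8: 20 each (2 lost).
    N10: 100+20 = 120 ≤ 120
    N19: 82+20 = 102 ≤ 120
    N25: 92+20 = 112 ≤ 120
    N8: 10+20 = 30 ≤ 60
  N21 sheds 102 kN to N19, N20, N4: 34 each.
    N19: 102+34 = 136 > 120
    N20: 90+34 = 124 ≤ 160
    N4: 10+34 = 44 ≤ 60
Round 3 — N19 snaps.
  N19 sheds 136 kN to N10, N25, N26, N4: 34 each.
    N10: 120+34 = 154 > 120
    N25: 112+34 = 146 > 120
    N26: 100+34 = 134 > 130
    N4: 44+34 = 78 > 60
Round 4 — N10, N25, N26, N4 snap.
  N10 sheds 154 kN: no online neighbours, lost.
  N25 sheds 146 kN to N8: 146 each.
    N8: 30+146 = 176 > 60
  N26 sheds 134 kN to N8: 134 each.
    N8: 176+134 = 310 > 60
  N4 sheds 78 kN: no online neighbours, lost.
Round 5 — N8 snaps.
  N8 sheds 310 kN: no online neighbours, lost.
No further breaks.

N20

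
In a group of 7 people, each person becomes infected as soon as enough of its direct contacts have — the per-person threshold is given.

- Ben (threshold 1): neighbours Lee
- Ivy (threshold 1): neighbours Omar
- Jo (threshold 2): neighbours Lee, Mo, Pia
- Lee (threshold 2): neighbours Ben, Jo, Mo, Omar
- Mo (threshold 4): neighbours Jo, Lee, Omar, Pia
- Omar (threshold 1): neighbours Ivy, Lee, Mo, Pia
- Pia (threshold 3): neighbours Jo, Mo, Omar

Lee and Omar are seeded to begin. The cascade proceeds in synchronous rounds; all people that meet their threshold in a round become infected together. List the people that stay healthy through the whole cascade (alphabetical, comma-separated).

Round 1 — Lee, Omar become infected (initial).
Round 2 — checking thresholds:
  Ben: 1 of 1 neighbours ≥ 1, becomes infected.
  Ivy: 1 of 1 neighbours ≥ 1, becomes infected.
  Jo: 1 of 3 neighbours < 2, holds.
  Mo: 2 of 4 neighbours < 4, holds.
  Pia: 1 of 3 neighbours < 3, holds.
Round 3 — no new infections; cascade stops.

Jo, Mo, Pia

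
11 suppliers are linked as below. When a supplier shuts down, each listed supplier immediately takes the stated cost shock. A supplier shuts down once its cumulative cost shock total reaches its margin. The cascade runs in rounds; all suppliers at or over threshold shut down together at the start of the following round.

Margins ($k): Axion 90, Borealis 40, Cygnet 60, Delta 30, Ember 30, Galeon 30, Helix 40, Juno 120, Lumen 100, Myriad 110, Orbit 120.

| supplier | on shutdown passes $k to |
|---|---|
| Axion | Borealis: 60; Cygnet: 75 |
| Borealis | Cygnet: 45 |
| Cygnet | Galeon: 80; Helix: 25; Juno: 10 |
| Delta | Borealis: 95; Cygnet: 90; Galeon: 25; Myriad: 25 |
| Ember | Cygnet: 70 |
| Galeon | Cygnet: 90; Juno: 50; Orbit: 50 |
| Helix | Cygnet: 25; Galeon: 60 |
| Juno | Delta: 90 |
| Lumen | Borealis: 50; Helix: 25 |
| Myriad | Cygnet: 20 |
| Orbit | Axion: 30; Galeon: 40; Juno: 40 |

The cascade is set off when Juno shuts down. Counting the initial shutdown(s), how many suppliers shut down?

Round 1 — Juno shuts down (initial).
  Delta: +90 → 90 ≥ 30
Round 2 — Delta shuts down.
  Borealis: +95 → 95 ≥ 40
  Cygnet: +90 → 90 ≥ 60
  Galeon: +25 → 25 < 30
  Myriad: +25 → 25 < 110
Round 3 — Borealis, Cygnet shut down.
  Galeon: +80 → 105 ≥ 30
  Helix: +25 → 25 < 40
Round 4 — Galeon shuts down.
  Orbit: +50 → 50 < 120
No further shutdowns.

5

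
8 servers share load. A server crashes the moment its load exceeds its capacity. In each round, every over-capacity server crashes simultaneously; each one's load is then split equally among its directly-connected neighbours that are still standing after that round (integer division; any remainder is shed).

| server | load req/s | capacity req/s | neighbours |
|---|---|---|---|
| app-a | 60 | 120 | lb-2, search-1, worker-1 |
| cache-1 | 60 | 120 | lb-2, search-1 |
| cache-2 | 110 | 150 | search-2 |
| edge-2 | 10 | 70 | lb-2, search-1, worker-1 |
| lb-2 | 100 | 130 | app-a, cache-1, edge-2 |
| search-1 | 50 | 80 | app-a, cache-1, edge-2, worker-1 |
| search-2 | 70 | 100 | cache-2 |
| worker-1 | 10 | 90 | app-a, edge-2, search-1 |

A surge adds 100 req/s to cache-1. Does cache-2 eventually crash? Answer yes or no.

no

Round 1 — cache-1 at 160 > 120. cache-1 crashes.
  cache-1 sheds 160 req/s to lb-2, search-1: 80 each.
    lb-2: 100+80 = 180 > 130
    search-1: 50+80 = 130 > 80
Round 2 — lb-2, search-1 crash.
  lb-2 sheds 180 req/s to app-a, edge-2: 90 each.
    app-a: 60+90 = 150 > 120
    edge-2: 10+90 = 100 > 70
  search-1 sheds 130 req/s to app-a, edge-2, worker-1: 43 each (1 lost).
    app-a: 150+43 = 193 > 120
    edge-2: 100+43 = 143 > 70
    worker-1: 10+43 = 53 ≤ 90
Round 3 — app-a, edge-2 crash.
  app-a sheds 193 req/s to worker-1: 193 each.
    worker-1: 53+193 = 246 > 90
  edge-2 sheds 143 req/s to worker-1: 143 each.
    worker-1: 246+143 = 389 > 90
Round 4 — worker-1 crashes.
  worker-1 sheds 389 req/s: no online neighbours, lost.
No further crashes.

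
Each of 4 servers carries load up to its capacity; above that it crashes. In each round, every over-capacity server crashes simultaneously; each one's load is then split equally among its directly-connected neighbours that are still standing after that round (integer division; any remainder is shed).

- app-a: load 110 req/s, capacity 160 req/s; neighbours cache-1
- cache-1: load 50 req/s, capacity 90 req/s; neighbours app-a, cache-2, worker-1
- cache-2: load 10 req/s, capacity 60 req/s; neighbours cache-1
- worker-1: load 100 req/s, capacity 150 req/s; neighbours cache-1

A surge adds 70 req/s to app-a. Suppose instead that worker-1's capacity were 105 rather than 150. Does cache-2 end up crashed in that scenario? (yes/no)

yes

With worker-1's capacity at 105:
Round 1 — app-a at 180 > 160. app-a crashes.
  app-a sheds 180 req/s to cache-1: 180 each.
    cache-1: 50+180 = 230 > 90
Round 2 — cache-1 crashes.
  cache-1 sheds 230 req/s to cache-2, worker-1: 115 each.
    cache-2: 10+115 = 125 > 60
    worker-1: 100+115 = 215 > 105
Round 3 — cache-2, worker-1 crash.
  cache-2 sheds 125 req/s: no online neighbours, lost.
  worker-1 sheds 215 req/s: no online neighbours, lost.
No further crashes.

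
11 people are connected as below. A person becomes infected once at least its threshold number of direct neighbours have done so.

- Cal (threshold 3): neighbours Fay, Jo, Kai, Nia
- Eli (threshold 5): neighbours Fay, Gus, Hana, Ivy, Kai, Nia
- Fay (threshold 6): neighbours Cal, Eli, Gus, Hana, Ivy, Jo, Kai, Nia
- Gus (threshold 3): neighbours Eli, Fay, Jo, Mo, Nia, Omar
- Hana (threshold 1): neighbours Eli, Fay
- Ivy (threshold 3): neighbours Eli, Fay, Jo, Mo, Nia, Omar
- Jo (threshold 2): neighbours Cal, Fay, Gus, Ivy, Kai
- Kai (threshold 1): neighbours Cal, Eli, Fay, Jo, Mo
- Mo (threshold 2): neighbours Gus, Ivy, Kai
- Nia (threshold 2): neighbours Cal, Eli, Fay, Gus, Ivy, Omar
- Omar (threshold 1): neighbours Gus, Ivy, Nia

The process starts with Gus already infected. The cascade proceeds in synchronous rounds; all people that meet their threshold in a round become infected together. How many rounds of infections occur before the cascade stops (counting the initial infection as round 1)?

3

Round 1 — Gus becomes infected (initial).
Round 2 — checking thresholds:
  Eli: 1 of 6 neighbours < 5, holds.
  Fay: 1 of 8 neighbours < 6, holds.
  Jo: 1 of 5 neighbours < 2, holds.
  Mo: 1 of 3 neighbours < 2, holds.
  Nia: 1 of 6 neighbours < 2, holds.
  Omar: 1 of 3 neighbours ≥ 1, becomes infected.
Round 3 — checking thresholds:
  Eli: 1 of 6 neighbours < 5, holds.
  Fay: 1 of 8 neighbours < 6, holds.
  Ivy: 1 of 6 neighbours < 3, holds.
  Jo: 1 of 5 neighbours < 2, holds.
  Mo: 1 of 3 neighbours < 2, holds.
  Nia: 2 of 6 neighbours ≥ 2, becomes infected.
Round 4 — no new infections; cascade stops.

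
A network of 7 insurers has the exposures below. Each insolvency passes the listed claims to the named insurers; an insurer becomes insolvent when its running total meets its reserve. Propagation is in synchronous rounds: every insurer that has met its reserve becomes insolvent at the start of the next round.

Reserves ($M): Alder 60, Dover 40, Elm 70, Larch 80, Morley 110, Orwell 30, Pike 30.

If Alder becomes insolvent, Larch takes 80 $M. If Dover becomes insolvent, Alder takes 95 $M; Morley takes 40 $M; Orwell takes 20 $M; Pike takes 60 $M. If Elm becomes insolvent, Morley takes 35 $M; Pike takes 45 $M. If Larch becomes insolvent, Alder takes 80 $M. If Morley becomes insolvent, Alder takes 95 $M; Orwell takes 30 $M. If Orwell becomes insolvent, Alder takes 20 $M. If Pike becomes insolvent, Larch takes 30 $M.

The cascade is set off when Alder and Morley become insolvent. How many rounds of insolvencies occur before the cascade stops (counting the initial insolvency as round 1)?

2

Round 1 — Alder, Morley become insolvent (initial).
  Larch: +80 → 80 ≥ 80
  Orwell: +30 → 30 ≥ 30
Round 2 — Larch, Orwell become insolvent.
No further insolvencies.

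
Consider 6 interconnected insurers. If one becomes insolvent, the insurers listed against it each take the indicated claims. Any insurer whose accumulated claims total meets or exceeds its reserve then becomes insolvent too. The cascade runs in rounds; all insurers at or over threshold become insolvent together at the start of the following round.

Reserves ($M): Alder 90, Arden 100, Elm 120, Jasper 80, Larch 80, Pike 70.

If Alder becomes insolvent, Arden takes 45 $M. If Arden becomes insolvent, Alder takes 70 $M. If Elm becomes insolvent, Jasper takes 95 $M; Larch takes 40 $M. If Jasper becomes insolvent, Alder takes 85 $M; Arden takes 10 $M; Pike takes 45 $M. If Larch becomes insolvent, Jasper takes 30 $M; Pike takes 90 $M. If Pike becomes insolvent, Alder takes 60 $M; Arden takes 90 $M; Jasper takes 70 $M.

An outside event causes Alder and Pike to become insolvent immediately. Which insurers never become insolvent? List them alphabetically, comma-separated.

Round 1 — Alder, Pike become insolvent (initial).
  Arden: +45+90 → 135 ≥ 100
  Jasper: +70 → 70 < 80
Round 2 — Arden becomes insolvent.
No further insolvencies.

Elm, Jasper, Larch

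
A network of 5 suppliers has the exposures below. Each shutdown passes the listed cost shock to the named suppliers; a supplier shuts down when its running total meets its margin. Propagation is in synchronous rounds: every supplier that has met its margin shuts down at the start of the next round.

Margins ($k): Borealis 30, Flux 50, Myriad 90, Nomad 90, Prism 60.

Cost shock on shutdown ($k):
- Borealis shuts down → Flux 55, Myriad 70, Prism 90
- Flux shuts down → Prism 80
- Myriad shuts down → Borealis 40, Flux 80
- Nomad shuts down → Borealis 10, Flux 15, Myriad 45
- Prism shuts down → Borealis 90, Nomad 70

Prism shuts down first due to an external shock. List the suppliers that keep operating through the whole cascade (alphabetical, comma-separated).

Myriad, Nomad

Round 1 — Prism shuts down (initial).
  Borealis: +90 → 90 ≥ 30
  Nomad: +70 → 70 < 90
Round 2 — Borealis shuts down.
  Flux: +55 → 55 ≥ 50
  Myriad: +70 → 70 < 90
Round 3 — Flux shuts down.
No further shutdowns.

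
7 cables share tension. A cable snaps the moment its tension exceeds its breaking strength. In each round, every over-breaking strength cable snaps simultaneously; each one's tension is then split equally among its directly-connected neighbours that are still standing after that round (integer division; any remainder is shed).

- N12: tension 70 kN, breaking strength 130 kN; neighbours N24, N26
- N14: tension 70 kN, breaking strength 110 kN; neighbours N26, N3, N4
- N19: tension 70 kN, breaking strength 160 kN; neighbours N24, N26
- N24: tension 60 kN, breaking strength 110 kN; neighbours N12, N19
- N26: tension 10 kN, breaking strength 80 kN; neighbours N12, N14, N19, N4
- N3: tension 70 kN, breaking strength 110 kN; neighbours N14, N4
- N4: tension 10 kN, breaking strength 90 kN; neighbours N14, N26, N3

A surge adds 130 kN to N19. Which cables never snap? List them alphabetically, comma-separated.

Round 1 — N19 at 200 > 160. N19 snaps.
  N19 sheds 200 kN to N24, N26: 100 each.
    N24: 60+100 = 160 > 110
    N26: 10+100 = 110 > 80
Round 2 — N24, N26 snap.
  N24 sheds 160 kN to N12: 160 each.
    N12: 70+160 = 230 > 130
  N26 sheds 110 kN to N12, N14, N4: 36 each (2 lost).
    N12: 230+36 = 266 > 130
    N14: 70+36 = 106 ≤ 110
    N4: 10+36 = 46 ≤ 90
Round 3 — N12 snaps.
  N12 sheds 266 kN: no online neighbours, lost.
No further breaks.

N14, N3, N4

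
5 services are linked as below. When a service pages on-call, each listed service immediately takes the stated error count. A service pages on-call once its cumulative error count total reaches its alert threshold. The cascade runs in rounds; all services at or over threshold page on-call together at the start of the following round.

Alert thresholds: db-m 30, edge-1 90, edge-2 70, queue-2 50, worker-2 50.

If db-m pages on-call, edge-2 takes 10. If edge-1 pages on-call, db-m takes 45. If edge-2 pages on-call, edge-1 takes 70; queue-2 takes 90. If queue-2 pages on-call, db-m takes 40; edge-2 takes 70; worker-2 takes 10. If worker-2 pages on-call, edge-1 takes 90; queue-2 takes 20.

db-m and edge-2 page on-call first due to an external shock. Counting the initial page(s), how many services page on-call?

3

Round 1 — db-m, edge-2 page on-call (initial).
  edge-1: +70 → 70 < 90
  queue-2: +90 → 90 ≥ 50
Round 2 — queue-2 pages on-call.
  worker-2: +10 → 10 < 50
No further pages.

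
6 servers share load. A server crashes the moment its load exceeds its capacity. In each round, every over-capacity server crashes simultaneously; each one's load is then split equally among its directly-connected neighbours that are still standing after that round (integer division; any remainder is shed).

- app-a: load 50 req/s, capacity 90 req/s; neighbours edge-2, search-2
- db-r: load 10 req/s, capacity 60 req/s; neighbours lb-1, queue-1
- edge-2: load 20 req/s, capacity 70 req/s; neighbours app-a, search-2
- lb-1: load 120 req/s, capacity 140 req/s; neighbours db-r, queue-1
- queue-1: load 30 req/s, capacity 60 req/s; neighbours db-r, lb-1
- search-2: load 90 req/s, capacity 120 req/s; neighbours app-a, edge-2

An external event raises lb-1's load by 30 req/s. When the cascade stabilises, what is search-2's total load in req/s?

Round 1 — lb-1 at 150 > 140. lb-1 crashes.
  lb-1 sheds 150 req/s to db-r, queue-1: 75 each.
    db-r: 10+75 = 85 > 60
    queue-1: 30+75 = 105 > 60
Round 2 — db-r, queue-1 crash.
  db-r sheds 85 req/s: no online neighbours, lost.
  queue-1 sheds 105 req/s: no online neighbours, lost.
No further crashes.

90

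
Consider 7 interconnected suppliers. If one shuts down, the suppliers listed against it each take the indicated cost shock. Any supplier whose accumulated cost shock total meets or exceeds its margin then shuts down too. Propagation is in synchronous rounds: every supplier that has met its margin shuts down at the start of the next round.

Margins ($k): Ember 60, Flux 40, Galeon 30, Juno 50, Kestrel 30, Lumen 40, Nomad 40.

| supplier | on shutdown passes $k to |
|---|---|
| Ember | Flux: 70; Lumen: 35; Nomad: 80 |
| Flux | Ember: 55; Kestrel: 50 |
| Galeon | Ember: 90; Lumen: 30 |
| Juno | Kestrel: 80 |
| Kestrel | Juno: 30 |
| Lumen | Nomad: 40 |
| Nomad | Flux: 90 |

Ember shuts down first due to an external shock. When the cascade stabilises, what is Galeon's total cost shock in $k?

0

Round 1 — Ember shuts down (initial).
  Flux: +70 → 70 ≥ 40
  Lumen: +35 → 35 < 40
  Nomad: +80 → 80 ≥ 40
Round 2 — Flux, Nomad shut down.
  Kestrel: +50 → 50 ≥ 30
Round 3 — Kestrel shuts down.
  Juno: +30 → 30 < 50
No further shutdowns.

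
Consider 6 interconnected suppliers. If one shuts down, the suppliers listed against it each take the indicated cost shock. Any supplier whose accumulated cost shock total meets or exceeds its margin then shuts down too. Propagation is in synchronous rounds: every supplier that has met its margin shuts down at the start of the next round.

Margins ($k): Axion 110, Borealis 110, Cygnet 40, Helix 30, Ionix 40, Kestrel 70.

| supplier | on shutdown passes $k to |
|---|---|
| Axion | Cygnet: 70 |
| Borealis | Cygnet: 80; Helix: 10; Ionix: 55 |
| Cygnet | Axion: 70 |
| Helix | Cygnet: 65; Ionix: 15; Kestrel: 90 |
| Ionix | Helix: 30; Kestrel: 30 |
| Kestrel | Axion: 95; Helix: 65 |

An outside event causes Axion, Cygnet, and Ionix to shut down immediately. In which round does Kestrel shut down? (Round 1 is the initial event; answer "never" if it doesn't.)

3

Round 1 — Axion, Cygnet, Ionix shut down (initial).
  Helix: +30 → 30 ≥ 30
  Kestrel: +30 → 30 < 70
Round 2 — Helix shuts down.
  Kestrel: +90 → 120 ≥ 70
Round 3 — Kestrel shuts down.
No further shutdowns.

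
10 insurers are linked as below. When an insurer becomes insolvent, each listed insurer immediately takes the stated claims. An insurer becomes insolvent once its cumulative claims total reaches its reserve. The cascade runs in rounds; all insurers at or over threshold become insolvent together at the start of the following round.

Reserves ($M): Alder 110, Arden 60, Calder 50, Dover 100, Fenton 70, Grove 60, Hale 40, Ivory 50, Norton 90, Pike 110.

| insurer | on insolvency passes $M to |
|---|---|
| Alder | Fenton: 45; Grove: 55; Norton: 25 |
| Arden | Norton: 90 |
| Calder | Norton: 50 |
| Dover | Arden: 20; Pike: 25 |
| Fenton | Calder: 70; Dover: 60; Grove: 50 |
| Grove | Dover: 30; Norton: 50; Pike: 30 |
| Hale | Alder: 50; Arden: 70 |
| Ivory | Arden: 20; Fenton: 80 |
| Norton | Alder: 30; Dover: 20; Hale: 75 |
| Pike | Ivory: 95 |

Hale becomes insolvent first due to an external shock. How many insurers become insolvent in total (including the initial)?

3

Round 1 — Hale becomes insolvent (initial).
  Alder: +50 → 50 < 110
  Arden: +70 → 70 ≥ 60
Round 2 — Arden becomes insolvent.
  Norton: +90 → 90 ≥ 90
Round 3 — Norton becomes insolvent.
  Alder: +30 → 80 < 110
  Dover: +20 → 20 < 100
No further insolvencies.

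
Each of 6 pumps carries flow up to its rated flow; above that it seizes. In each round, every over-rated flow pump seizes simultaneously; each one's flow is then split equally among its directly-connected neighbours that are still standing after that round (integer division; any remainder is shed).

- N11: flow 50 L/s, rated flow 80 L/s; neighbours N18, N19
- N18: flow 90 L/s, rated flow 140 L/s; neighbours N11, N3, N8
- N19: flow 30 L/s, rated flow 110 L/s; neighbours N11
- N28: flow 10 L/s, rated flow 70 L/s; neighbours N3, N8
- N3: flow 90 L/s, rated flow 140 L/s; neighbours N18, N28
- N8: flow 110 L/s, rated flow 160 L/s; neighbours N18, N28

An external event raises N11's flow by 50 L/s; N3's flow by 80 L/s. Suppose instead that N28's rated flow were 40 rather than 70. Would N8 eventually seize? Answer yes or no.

yes

With N28's rated flow at 40:
Round 1 — N11 at 100 > 80; N3 at 170 > 140. N11, N3 seize.
  N11 sheds 100 L/s to N18, N19: 50 each.
    N18: 90+50 = 140 ≤ 140
    N19: 30+50 = 80 ≤ 110
  N3 sheds 170 L/s to N18, N28: 85 each.
    N18: 140+85 = 225 > 140
    N28: 10+85 = 95 > 40
Round 2 — N18, N28 seize.
  N18 sheds 225 L/s to N8: 225 each.
    N8: 110+225 = 335 > 160
  N28 sheds 95 L/s to N8: 95 each.
    N8: 335+95 = 430 > 160
Round 3 — N8 seizes.
  N8 sheds 430 L/s: no online neighbours, lost.
No further seizures.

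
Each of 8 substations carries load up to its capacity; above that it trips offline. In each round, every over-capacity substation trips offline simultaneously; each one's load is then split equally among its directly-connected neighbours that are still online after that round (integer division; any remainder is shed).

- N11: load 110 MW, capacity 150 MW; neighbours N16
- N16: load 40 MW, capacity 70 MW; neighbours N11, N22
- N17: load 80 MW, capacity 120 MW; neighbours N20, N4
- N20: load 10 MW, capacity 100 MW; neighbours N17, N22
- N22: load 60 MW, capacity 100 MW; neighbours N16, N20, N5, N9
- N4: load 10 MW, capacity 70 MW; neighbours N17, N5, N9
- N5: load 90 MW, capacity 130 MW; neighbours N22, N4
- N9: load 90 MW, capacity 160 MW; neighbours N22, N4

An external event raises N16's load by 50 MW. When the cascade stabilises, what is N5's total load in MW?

125

Round 1 — N16 at 90 > 70. N16 trips offline.
  N16 sheds 90 MW to N11, N22: 45 each.
    N11: 110+45 = 155 > 150
    N22: 60+45 = 105 > 100
Round 2 — N11, N22 trip offline.
  N11 sheds 155 MW: no online neighbours, lost.
  N22 sheds 105 MW to N20, N5, N9: 35 each.
    N20: 10+35 = 45 ≤ 100
    N5: 90+35 = 125 ≤ 130
    N9: 90+35 = 125 ≤ 160
No further trips.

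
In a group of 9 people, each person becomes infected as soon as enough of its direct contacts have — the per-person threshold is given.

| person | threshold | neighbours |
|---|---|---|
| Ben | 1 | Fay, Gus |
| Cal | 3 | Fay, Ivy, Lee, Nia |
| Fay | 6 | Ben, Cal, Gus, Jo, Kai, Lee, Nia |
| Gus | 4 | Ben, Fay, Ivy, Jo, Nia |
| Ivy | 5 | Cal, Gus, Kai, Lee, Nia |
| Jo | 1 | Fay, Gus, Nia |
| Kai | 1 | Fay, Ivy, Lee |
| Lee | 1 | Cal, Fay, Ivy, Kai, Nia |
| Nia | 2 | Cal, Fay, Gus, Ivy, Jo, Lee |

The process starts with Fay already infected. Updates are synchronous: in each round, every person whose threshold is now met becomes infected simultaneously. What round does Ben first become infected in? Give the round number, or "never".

Round 1 — Fay becomes infected (initial).
Round 2 — checking thresholds:
  Ben: 1 of 2 neighbours ≥ 1, becomes infected.
  Cal: 1 of 4 neighbours < 3, below threshold.
  Gus: 1 of 5 neighbours < 4, below threshold.
  Jo: 1 of 3 neighbours ≥ 1, becomes infected.
  Kai: 1 of 3 neighbours ≥ 1, becomes infected.
  Lee: 1 of 5 neighbours ≥ 1, becomes infected.
  Nia: 1 of 6 neighbours < 2, below threshold.
Round 3 — checking thresholds:
  Cal: 2 of 4 neighbours < 3, below threshold.
  Gus: 3 of 5 neighbours < 4, below threshold.
  Ivy: 2 of 5 neighbours < 5, below threshold.
  Nia: 3 of 6 neighbours ≥ 2, becomes infected.
Round 4 — checking thresholds:
  Cal: 3 of 4 neighbours ≥ 3, becomes infected.
  Gus: 4 of 5 neighbours ≥ 4, becomes infected.
  Ivy: 3 of 5 neighbours < 5, below threshold.
Round 5 — checking thresholds:
  Ivy: 5 of 5 neighbours ≥ 5, becomes infected.
Round 6 — no new infections; cascade stops.

2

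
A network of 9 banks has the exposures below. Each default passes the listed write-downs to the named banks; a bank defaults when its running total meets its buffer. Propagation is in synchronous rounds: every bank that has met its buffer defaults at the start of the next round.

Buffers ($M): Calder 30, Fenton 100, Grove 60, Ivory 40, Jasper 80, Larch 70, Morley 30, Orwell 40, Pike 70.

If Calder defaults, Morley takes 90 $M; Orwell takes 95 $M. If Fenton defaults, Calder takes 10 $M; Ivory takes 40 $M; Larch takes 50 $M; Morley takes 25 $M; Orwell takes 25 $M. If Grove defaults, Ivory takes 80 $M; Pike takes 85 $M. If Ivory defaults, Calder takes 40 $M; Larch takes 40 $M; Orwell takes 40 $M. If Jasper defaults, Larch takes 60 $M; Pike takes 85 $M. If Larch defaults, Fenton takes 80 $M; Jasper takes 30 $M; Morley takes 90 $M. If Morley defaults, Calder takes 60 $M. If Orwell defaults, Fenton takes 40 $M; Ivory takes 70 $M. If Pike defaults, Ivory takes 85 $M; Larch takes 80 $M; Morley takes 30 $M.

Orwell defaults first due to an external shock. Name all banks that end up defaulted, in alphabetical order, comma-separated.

Calder, Ivory, Morley, Orwell

Round 1 — Orwell defaults (initial).
  Fenton: +40 → 40 < 100
  Ivory: +70 → 70 ≥ 40
Round 2 — Ivory defaults.
  Calder: +40 → 40 ≥ 30
  Larch: +40 → 40 < 70
Round 3 — Calder defaults.
  Morley: +90 → 90 ≥ 30
Round 4 — Morley defaults.
No further defaults.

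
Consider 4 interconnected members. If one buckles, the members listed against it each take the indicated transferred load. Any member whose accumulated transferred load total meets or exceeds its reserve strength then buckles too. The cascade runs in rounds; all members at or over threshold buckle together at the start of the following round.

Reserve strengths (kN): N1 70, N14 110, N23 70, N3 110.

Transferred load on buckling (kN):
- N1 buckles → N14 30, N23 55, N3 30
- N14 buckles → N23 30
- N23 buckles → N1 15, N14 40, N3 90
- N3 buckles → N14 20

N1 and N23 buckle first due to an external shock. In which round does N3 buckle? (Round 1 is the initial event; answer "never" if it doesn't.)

Round 1 — N1, N23 buckle (initial).
  N14: +30+40 → 70 < 110
  N3: +30+90 → 120 ≥ 110
Round 2 — N3 buckles.
  N14: +20 → 90 < 110
No further bucklings.

2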